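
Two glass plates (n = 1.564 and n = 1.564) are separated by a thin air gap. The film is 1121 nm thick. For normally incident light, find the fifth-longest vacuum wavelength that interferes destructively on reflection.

448 nm

Ray reflecting at the top interface goes from n = 1.564 toward n = 1.0: no phase shift.
Bottom surface (1.0 → 1.564): reflection off a higher-index medium gives a half-wave phase shift.
Net: one phase inversion between the two reflected rays.
For dark reflection here: 2 n t = m λ.
λ = 2 n t / m. The fifth-longest wavelength is m = 5: λ = 2 × 1.0 × 1121 / 5.00 = 448 nm.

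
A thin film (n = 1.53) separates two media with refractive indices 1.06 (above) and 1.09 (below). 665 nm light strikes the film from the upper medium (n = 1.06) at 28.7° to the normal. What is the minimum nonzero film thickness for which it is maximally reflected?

115 nm

Ray reflecting at the top interface goes from n = 1.06 toward n = 1.53: a half-wave phase shift.
Ray reflecting at the bottom interface goes from n = 1.53 toward n = 1.09: no phase shift.
Exactly one π shift → a net half-wave offset.
With one net inversion, constructive interference in reflection requires 2 n t cos θ_r = (m + ½) λ.
Snell's law: 1.06 sin 28.7° = 1.53 sin θ_r → sin θ_r = 0.333, cos θ_r = 0.943.
Minimum at m = 0: t = λ / (4 n cos θ_r) = 665 / (4 × 1.53 × 0.943) = 115 nm.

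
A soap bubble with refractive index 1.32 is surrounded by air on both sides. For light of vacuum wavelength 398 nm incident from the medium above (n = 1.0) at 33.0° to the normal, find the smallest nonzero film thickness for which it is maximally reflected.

82.8 nm

Ray reflecting at the top interface goes from n = 1.0 toward n = 1.32: a half-wave phase shift.
At the lower boundary (n = 1.32 to n = 1.0) the reflected ray undergoes no phase shift.
The two reflections differ by half a wavelength.
For bright reflection here: 2 n t cos θ_r = (m + ½) λ.
Snell's law: 1.0 sin 33.0° = 1.32 sin θ_r → sin θ_r = 0.413, cos θ_r = 0.911.
Minimum at m = 0: t = λ / (4 n cos θ_r) = 398 / (4 × 1.32 × 0.911) = 82.8 nm.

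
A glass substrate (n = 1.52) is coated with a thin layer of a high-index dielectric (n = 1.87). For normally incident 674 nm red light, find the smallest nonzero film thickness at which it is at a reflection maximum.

90.1 nm

Top surface (1.0 → 1.87): reflection off a higher-index medium gives a half-wave phase shift.
Ray reflecting at the bottom interface goes from n = 1.87 toward n = 1.52: no phase shift.
Exactly one π shift → a net half-wave offset.
With one net inversion, constructive interference in reflection requires 2 n t = (m + ½) λ.
Minimum at m = 0: t = λ / (4 n) = 674 / (4 × 1.87) = 90.1 nm.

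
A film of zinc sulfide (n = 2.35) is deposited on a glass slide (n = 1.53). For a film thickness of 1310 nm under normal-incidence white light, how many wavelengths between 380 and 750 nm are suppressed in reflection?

8

At the upper boundary (n = 1.0 to n = 2.35) the reflected ray undergoes a half-wave phase shift.
At the lower boundary (n = 2.35 to n = 1.53) the reflected ray undergoes no phase shift.
The two reflections differ by half a wavelength.
So the condition for destructive reflection is 2 n t = m λ.
λ = 2 n t / m = 6157 / m nm.
m=8: 770 nm (IR); m=9: 684 nm (visible); m=10: 616 nm (visible); m=11: 560 nm (visible); m=12: 513 nm (visible); m=13: 474 nm (visible); m=14: 440 nm (visible); m=15: 410 nm (visible); m=16: 385 nm (visible); m=17: 362 nm (UV).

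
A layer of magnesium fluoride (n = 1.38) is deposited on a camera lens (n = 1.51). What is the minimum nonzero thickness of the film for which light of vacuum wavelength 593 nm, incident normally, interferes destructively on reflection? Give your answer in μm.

0.107 μm

Top surface (1.0 → 1.38): reflection off a higher-index medium gives a half-wave phase shift.
At the lower boundary (n = 1.38 to n = 1.51) the reflected ray undergoes a half-wave phase shift.
Net: no relative phase inversion (both shifts match).
For dark reflection here: 2 n t = (m + ½) λ.
Minimum at m = 0: t = λ / (4 n) = 593 / (4 × 1.38) = 107 nm.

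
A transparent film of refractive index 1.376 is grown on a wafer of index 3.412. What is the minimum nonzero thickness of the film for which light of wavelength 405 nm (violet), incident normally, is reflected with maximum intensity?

147 nm

Ray reflecting at the top interface goes from n = 1.0 toward n = 1.376: a half-wave phase shift.
Bottom surface (1.376 → 3.412): reflection off a higher-index medium gives a half-wave phase shift.
The two reflections carry the same phase change, so no net offset.
For maximum reflection here: 2 n t = m λ.
Minimum nonzero at m = 1: t = λ / (2 n) = 405 / (2 × 1.376) = 147 nm.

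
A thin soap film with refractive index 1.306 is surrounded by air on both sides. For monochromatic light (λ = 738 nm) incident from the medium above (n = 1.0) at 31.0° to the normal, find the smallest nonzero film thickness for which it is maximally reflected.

Top surface (1.0 → 1.306): reflection off a higher-index medium gives a half-wave phase shift.
At the lower boundary (n = 1.306 to n = 1.0) the reflected ray undergoes no phase shift.
The two reflections differ by half a wavelength.
So the condition for constructive reflection is 2 n t cos θ_r = (m + ½) λ.
Snell's law: 1.0 sin 31.0° = 1.306 sin θ_r → sin θ_r = 0.394, cos θ_r = 0.919.
Minimum at m = 0: t = λ / (4 n cos θ_r) = 738 / (4 × 1.306 × 0.919) = 154 nm.

154 nm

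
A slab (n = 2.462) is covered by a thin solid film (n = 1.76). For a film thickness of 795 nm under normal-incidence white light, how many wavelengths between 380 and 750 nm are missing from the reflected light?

3

Top surface (1.0 → 1.76): reflection off a higher-index medium gives a half-wave phase shift.
At the lower boundary (n = 1.76 to n = 2.462) the reflected ray undergoes a half-wave phase shift.
The two reflections carry the same phase change, so no net offset.
With no net inversion, destructive interference in reflection requires 2 n t = (m + ½) λ.
λ = 2 n t / (m + ½) = 2798 / (m + ½) nm.
m=3: 800 nm (IR); m=4: 622 nm (visible); m=5: 509 nm (visible); m=6: 431 nm (visible); m=7: 373 nm (UV).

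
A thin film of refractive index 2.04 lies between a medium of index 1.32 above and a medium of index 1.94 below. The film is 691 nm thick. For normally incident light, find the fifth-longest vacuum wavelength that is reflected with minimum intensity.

Ray reflecting at the top interface goes from n = 1.32 toward n = 2.04: a half-wave phase shift.
At the lower boundary (n = 2.04 to n = 1.94) the reflected ray undergoes no phase shift.
The two reflections differ by half a wavelength.
With one net inversion, destructive interference in reflection requires 2 n t = m λ.
λ = 2 n t / m. The fifth-longest wavelength is m = 5: λ = 2 × 2.04 × 691 / 5.00 = 564 nm.

564 nm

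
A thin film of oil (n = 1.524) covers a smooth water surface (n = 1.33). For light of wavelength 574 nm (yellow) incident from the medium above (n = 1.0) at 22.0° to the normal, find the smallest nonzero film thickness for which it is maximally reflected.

97.1 nm

Ray reflecting at the top interface goes from n = 1.0 toward n = 1.524: a half-wave phase shift.
Bottom surface (1.524 → 1.33): reflection off a lower-index medium gives no phase shift.
Net: one phase inversion between the two reflected rays.
With one net inversion, constructive interference in reflection requires 2 n t cos θ_r = (m + ½) λ.
Snell's law: 1.0 sin 22.0° = 1.524 sin θ_r → sin θ_r = 0.246, cos θ_r = 0.969.
Minimum at m = 0: t = λ / (4 n cos θ_r) = 574 / (4 × 1.524 × 0.969) = 97.1 nm.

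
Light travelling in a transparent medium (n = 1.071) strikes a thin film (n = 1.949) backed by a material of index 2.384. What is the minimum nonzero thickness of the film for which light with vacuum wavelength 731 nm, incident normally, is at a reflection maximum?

Ray reflecting at the top interface goes from n = 1.071 toward n = 1.949: a half-wave phase shift.
At the lower boundary (n = 1.949 to n = 2.384) the reflected ray undergoes a half-wave phase shift.
Net: no relative phase inversion (both shifts match).
For bright reflection here: 2 n t = m λ.
Minimum nonzero at m = 1: t = λ / (2 n) = 731 / (2 × 1.949) = 188 nm.

188 nm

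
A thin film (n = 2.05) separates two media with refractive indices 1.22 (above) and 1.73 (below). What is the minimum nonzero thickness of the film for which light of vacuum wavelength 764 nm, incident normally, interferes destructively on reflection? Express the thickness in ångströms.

1863 Å

At the upper boundary (n = 1.22 to n = 2.05) the reflected ray undergoes a half-wave phase shift.
Ray reflecting at the bottom interface goes from n = 2.05 toward n = 1.73: no phase shift.
The two reflections differ by half a wavelength.
So the condition for destructive reflection is 2 n t = m λ.
Minimum nonzero at m = 1: t = λ / (2 n) = 764 / (2 × 2.05) = 186 nm.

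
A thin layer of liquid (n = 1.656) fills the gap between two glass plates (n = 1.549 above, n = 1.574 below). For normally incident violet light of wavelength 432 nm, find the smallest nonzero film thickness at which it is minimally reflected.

Ray reflecting at the top interface goes from n = 1.549 toward n = 1.656: a half-wave phase shift.
Ray reflecting at the bottom interface goes from n = 1.656 toward n = 1.574: no phase shift.
The two reflections differ by half a wavelength.
So the condition for destructive reflection is 2 n t = m λ.
Minimum nonzero at m = 1: t = λ / (2 n) = 432 / (2 × 1.656) = 130 nm.

130 nm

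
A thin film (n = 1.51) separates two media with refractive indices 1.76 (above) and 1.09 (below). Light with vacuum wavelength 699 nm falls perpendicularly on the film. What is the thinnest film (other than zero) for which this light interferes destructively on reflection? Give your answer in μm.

At the upper boundary (n = 1.76 to n = 1.51) the reflected ray undergoes no phase shift.
At the lower boundary (n = 1.51 to n = 1.09) the reflected ray undergoes no phase shift.
The two reflections carry the same phase change, so no net offset.
With no net inversion, destructive interference in reflection requires 2 n t = (m + ½) λ.
Minimum at m = 0: t = λ / (4 n) = 699 / (4 × 1.51) = 116 nm.

0.116 μm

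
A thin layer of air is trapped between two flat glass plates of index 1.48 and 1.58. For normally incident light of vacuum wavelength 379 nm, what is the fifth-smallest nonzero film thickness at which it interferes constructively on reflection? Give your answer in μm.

0.853 μm

Top surface (1.48 → 1.0): reflection off a lower-index medium gives no phase shift.
Bottom surface (1.0 → 1.58): reflection off a higher-index medium gives a half-wave phase shift.
The two reflections differ by half a wavelength.
With one net inversion, constructive interference in reflection requires 2 n t = (m + ½) λ.
The fifth-smallest nonzero thickness corresponds to m = 4: t = (m + ½) λ / (2 n) = 4.50 × 379 / (2 × 1.0) = 853 nm.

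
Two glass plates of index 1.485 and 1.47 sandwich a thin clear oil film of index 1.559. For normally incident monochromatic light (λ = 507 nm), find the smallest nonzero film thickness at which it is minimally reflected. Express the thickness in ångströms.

1626 Å

Ray reflecting at the top interface goes from n = 1.485 toward n = 1.559: a half-wave phase shift.
At the lower boundary (n = 1.559 to n = 1.47) the reflected ray undergoes no phase shift.
Net: one phase inversion between the two reflected rays.
With one net inversion, destructive interference in reflection requires 2 n t = m λ.
Minimum nonzero at m = 1: t = λ / (2 n) = 507 / (2 × 1.559) = 163 nm.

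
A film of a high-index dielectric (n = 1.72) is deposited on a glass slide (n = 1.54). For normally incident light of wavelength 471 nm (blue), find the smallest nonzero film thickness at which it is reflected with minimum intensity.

137 nm

Top surface (1.0 → 1.72): reflection off a higher-index medium gives a half-wave phase shift.
Ray reflecting at the bottom interface goes from n = 1.72 toward n = 1.54: no phase shift.
Net: one phase inversion between the two reflected rays.
For minimum reflection here: 2 n t = m λ.
Minimum nonzero at m = 1: t = λ / (2 n) = 471 / (2 × 1.72) = 137 nm.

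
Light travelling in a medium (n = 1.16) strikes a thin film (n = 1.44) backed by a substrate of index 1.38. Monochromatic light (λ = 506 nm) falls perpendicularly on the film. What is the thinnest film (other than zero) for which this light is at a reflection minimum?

176 nm

Top surface (1.16 → 1.44): reflection off a higher-index medium gives a half-wave phase shift.
Ray reflecting at the bottom interface goes from n = 1.44 toward n = 1.38: no phase shift.
Exactly one π shift → a net half-wave offset.
With one net inversion, destructive interference in reflection requires 2 n t = m λ.
Minimum nonzero at m = 1: t = λ / (2 n) = 506 / (2 × 1.44) = 176 nm.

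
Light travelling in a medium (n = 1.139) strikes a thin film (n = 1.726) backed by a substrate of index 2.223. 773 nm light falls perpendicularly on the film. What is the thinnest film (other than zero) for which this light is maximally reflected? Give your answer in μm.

0.224 μm

Top surface (1.139 → 1.726): reflection off a higher-index medium gives a half-wave phase shift.
Ray reflecting at the bottom interface goes from n = 1.726 toward n = 2.223: a half-wave phase shift.
Zero or two π shifts → no net half-wave offset.
With no net inversion, constructive interference in reflection requires 2 n t = m λ.
Minimum nonzero at m = 1: t = λ / (2 n) = 773 / (2 × 1.726) = 224 nm.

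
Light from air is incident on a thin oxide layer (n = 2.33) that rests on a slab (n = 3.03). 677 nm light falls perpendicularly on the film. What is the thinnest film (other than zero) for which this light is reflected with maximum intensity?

Top surface (1.0 → 2.33): reflection off a higher-index medium gives a half-wave phase shift.
Ray reflecting at the bottom interface goes from n = 2.33 toward n = 3.03: a half-wave phase shift.
The two reflections carry the same phase change, so no net offset.
So the condition for constructive reflection is 2 n t = m λ.
Minimum nonzero at m = 1: t = λ / (2 n) = 677 / (2 × 2.33) = 145 nm.

145 nm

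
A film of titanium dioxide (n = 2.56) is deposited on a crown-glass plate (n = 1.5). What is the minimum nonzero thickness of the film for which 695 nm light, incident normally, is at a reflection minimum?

At the upper boundary (n = 1.0 to n = 2.56) the reflected ray undergoes a half-wave phase shift.
At the lower boundary (n = 2.56 to n = 1.5) the reflected ray undergoes no phase shift.
Exactly one π shift → a net half-wave offset.
For dark reflection here: 2 n t = m λ.
Minimum nonzero at m = 1: t = λ / (2 n) = 695 / (2 × 2.56) = 136 nm.

136 nm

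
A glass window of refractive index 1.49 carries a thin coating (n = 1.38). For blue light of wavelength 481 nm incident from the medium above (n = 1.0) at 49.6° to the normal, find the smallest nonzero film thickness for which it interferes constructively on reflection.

209 nm

At the upper boundary (n = 1.0 to n = 1.38) the reflected ray undergoes a half-wave phase shift.
At the lower boundary (n = 1.38 to n = 1.49) the reflected ray undergoes a half-wave phase shift.
Net: no relative phase inversion (both shifts match).
So the condition for constructive reflection is 2 n t cos θ_r = m λ.
Snell's law: 1.0 sin 49.6° = 1.38 sin θ_r → sin θ_r = 0.552, cos θ_r = 0.834.
Minimum nonzero at m = 1: t = λ / (2 n cos θ_r) = 481 / (2 × 1.38 × 0.834) = 209 nm.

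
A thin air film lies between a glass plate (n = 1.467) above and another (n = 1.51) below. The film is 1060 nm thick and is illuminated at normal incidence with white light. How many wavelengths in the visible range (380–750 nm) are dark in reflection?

3

Top surface (1.467 → 1.0): reflection off a lower-index medium gives no phase shift.
Bottom surface (1.0 → 1.51): reflection off a higher-index medium gives a half-wave phase shift.
The two reflections differ by half a wavelength.
So the condition for destructive reflection is 2 n t = m λ.
λ = 2 n t / m = 2120 / m nm.
m=2: 1060 nm (IR); m=3: 707 nm (visible); m=4: 530 nm (visible); m=5: 424 nm (visible); m=6: 353 nm (UV).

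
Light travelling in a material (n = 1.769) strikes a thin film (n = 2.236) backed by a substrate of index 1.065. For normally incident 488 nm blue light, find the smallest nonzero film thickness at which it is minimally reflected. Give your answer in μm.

Ray reflecting at the top interface goes from n = 1.769 toward n = 2.236: a half-wave phase shift.
At the lower boundary (n = 2.236 to n = 1.065) the reflected ray undergoes no phase shift.
Exactly one π shift → a net half-wave offset.
With one net inversion, destructive interference in reflection requires 2 n t = m λ.
Minimum nonzero at m = 1: t = λ / (2 n) = 488 / (2 × 2.236) = 109 nm.

0.109 μm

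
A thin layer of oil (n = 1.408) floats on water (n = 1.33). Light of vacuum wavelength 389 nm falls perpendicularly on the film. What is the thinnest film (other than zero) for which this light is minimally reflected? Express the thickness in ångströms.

At the upper boundary (n = 1.0 to n = 1.408) the reflected ray undergoes a half-wave phase shift.
At the lower boundary (n = 1.408 to n = 1.33) the reflected ray undergoes no phase shift.
Net: one phase inversion between the two reflected rays.
So the condition for destructive reflection is 2 n t = m λ.
Minimum nonzero at m = 1: t = λ / (2 n) = 389 / (2 × 1.408) = 138 nm.

1381 Å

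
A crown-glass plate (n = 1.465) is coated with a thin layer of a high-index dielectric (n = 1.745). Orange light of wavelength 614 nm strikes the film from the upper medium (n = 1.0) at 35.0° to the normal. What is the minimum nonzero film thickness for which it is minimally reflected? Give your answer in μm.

0.186 μm

Top surface (1.0 → 1.745): reflection off a higher-index medium gives a half-wave phase shift.
Bottom surface (1.745 → 1.465): reflection off a lower-index medium gives no phase shift.
Net: one phase inversion between the two reflected rays.
With one net inversion, destructive interference in reflection requires 2 n t cos θ_r = m λ.
Snell's law: 1.0 sin 35.0° = 1.745 sin θ_r → sin θ_r = 0.329, cos θ_r = 0.944.
Minimum nonzero at m = 1: t = λ / (2 n cos θ_r) = 614 / (2 × 1.745 × 0.944) = 186 nm.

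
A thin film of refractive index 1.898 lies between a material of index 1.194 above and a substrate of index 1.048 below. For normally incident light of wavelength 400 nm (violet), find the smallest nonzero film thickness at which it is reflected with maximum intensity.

52.7 nm

Top surface (1.194 → 1.898): reflection off a higher-index medium gives a half-wave phase shift.
Ray reflecting at the bottom interface goes from n = 1.898 toward n = 1.048: no phase shift.
The two reflections differ by half a wavelength.
So the condition for constructive reflection is 2 n t = (m + ½) λ.
Minimum at m = 0: t = λ / (4 n) = 400 / (4 × 1.898) = 52.7 nm.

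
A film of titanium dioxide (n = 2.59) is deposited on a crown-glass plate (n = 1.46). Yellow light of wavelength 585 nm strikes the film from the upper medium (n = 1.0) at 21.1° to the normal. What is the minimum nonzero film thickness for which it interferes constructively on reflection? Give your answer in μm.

At the upper boundary (n = 1.0 to n = 2.59) the reflected ray undergoes a half-wave phase shift.
Bottom surface (2.59 → 1.46): reflection off a lower-index medium gives no phase shift.
Exactly one π shift → a net half-wave offset.
For bright reflection here: 2 n t cos θ_r = (m + ½) λ.
Snell's law: 1.0 sin 21.1° = 2.59 sin θ_r → sin θ_r = 0.139, cos θ_r = 0.990.
Minimum at m = 0: t = λ / (4 n cos θ_r) = 585 / (4 × 2.59 × 0.990) = 57.0 nm.

0.0570 μm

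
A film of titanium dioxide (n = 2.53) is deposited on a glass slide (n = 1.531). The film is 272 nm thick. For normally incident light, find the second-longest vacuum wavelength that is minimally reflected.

688 nm

Ray reflecting at the top interface goes from n = 1.0 toward n = 2.53: a half-wave phase shift.
At the lower boundary (n = 2.53 to n = 1.531) the reflected ray undergoes no phase shift.
Net: one phase inversion between the two reflected rays.
For minimum reflection here: 2 n t = m λ.
λ = 2 n t / m. The second-longest wavelength is m = 2: λ = 2 × 2.53 × 272 / 2.00 = 688 nm.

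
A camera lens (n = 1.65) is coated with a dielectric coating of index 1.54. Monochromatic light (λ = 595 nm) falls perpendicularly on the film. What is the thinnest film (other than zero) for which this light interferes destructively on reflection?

96.6 nm

At the upper boundary (n = 1.0 to n = 1.54) the reflected ray undergoes a half-wave phase shift.
Ray reflecting at the bottom interface goes from n = 1.54 toward n = 1.65: a half-wave phase shift.
The two reflections carry the same phase change, so no net offset.
So the condition for destructive reflection is 2 n t = (m + ½) λ.
Minimum at m = 0: t = λ / (4 n) = 595 / (4 × 1.54) = 96.6 nm.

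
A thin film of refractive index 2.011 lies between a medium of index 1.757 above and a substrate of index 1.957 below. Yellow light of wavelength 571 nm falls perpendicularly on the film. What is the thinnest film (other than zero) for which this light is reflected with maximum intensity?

Ray reflecting at the top interface goes from n = 1.757 toward n = 2.011: a half-wave phase shift.
Bottom surface (2.011 → 1.957): reflection off a lower-index medium gives no phase shift.
Exactly one π shift → a net half-wave offset.
So the condition for constructive reflection is 2 n t = (m + ½) λ.
Minimum at m = 0: t = λ / (4 n) = 571 / (4 × 2.011) = 71.0 nm.

71.0 nm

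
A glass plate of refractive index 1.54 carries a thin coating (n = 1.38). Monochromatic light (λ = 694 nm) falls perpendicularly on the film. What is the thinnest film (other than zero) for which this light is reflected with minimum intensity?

126 nm

Top surface (1.0 → 1.38): reflection off a higher-index medium gives a half-wave phase shift.
At the lower boundary (n = 1.38 to n = 1.54) the reflected ray undergoes a half-wave phase shift.
The two reflections carry the same phase change, so no net offset.
For dark reflection here: 2 n t = (m + ½) λ.
Minimum at m = 0: t = λ / (4 n) = 694 / (4 × 1.38) = 126 nm.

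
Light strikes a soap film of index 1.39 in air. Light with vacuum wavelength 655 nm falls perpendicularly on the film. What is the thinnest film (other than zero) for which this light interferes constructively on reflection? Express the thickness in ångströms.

Top surface (1.0 → 1.39): reflection off a higher-index medium gives a half-wave phase shift.
Ray reflecting at the bottom interface goes from n = 1.39 toward n = 1.0: no phase shift.
The two reflections differ by half a wavelength.
So the condition for constructive reflection is 2 n t = (m + ½) λ.
Minimum at m = 0: t = λ / (4 n) = 655 / (4 × 1.39) = 118 nm.

1178 Å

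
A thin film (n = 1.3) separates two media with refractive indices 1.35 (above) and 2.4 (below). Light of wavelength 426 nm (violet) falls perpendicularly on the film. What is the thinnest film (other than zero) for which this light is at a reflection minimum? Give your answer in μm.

0.164 μm

At the upper boundary (n = 1.35 to n = 1.3) the reflected ray undergoes no phase shift.
At the lower boundary (n = 1.3 to n = 2.4) the reflected ray undergoes a half-wave phase shift.
The two reflections differ by half a wavelength.
So the condition for destructive reflection is 2 n t = m λ.
Minimum nonzero at m = 1: t = λ / (2 n) = 426 / (2 × 1.3) = 164 nm.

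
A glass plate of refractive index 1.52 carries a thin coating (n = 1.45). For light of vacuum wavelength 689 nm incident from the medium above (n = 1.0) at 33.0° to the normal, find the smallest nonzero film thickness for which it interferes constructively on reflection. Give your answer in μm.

0.256 μm

Top surface (1.0 → 1.45): reflection off a higher-index medium gives a half-wave phase shift.
Ray reflecting at the bottom interface goes from n = 1.45 toward n = 1.52: a half-wave phase shift.
Net: no relative phase inversion (both shifts match).
So the condition for constructive reflection is 2 n t cos θ_r = m λ.
Snell's law: 1.0 sin 33.0° = 1.45 sin θ_r → sin θ_r = 0.376, cos θ_r = 0.927.
Minimum nonzero at m = 1: t = λ / (2 n cos θ_r) = 689 / (2 × 1.45 × 0.927) = 256 nm.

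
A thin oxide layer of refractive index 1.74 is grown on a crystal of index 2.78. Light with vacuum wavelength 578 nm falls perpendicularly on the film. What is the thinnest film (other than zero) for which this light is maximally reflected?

At the upper boundary (n = 1.0 to n = 1.74) the reflected ray undergoes a half-wave phase shift.
Ray reflecting at the bottom interface goes from n = 1.74 toward n = 2.78: a half-wave phase shift.
Zero or two π shifts → no net half-wave offset.
For strong reflection here: 2 n t = m λ.
Minimum nonzero at m = 1: t = λ / (2 n) = 578 / (2 × 1.74) = 166 nm.

166 nm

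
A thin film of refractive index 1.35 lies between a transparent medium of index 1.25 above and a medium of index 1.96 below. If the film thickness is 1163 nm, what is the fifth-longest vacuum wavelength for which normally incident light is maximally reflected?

628 nm

Ray reflecting at the top interface goes from n = 1.25 toward n = 1.35: a half-wave phase shift.
Bottom surface (1.35 → 1.96): reflection off a higher-index medium gives a half-wave phase shift.
The two reflections carry the same phase change, so no net offset.
For bright reflection here: 2 n t = m λ.
λ = 2 n t / m. The fifth-longest wavelength is m = 5: λ = 2 × 1.35 × 1163 / 5.00 = 628 nm.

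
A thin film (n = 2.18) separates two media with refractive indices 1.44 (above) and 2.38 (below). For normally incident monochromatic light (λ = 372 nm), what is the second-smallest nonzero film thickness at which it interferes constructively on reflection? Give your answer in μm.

At the upper boundary (n = 1.44 to n = 2.18) the reflected ray undergoes a half-wave phase shift.
At the lower boundary (n = 2.18 to n = 2.38) the reflected ray undergoes a half-wave phase shift.
The two reflections carry the same phase change, so no net offset.
For maximum reflection here: 2 n t = m λ.
The second-smallest nonzero thickness corresponds to m = 2: t = m λ / (2 n) = 2.00 × 372 / (2 × 2.18) = 171 nm.

0.171 μm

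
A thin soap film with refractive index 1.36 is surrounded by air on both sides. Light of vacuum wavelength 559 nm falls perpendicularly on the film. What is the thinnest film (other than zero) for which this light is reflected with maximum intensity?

103 nm

Ray reflecting at the top interface goes from n = 1.0 toward n = 1.36: a half-wave phase shift.
Bottom surface (1.36 → 1.0): reflection off a lower-index medium gives no phase shift.
Exactly one π shift → a net half-wave offset.
For bright reflection here: 2 n t = (m + ½) λ.
Minimum at m = 0: t = λ / (4 n) = 559 / (4 × 1.36) = 103 nm.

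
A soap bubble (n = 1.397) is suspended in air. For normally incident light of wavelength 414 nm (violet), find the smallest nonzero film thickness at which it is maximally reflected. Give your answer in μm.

0.0741 μm

At the upper boundary (n = 1.0 to n = 1.397) the reflected ray undergoes a half-wave phase shift.
At the lower boundary (n = 1.397 to n = 1.0) the reflected ray undergoes no phase shift.
The two reflections differ by half a wavelength.
With one net inversion, constructive interference in reflection requires 2 n t = (m + ½) λ.
Minimum at m = 0: t = λ / (4 n) = 414 / (4 × 1.397) = 74.1 nm.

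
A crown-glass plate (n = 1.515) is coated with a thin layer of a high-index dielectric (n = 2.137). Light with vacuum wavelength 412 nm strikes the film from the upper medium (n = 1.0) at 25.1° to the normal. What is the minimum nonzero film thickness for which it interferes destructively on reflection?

At the upper boundary (n = 1.0 to n = 2.137) the reflected ray undergoes a half-wave phase shift.
Bottom surface (2.137 → 1.515): reflection off a lower-index medium gives no phase shift.
Exactly one π shift → a net half-wave offset.
For weak reflection here: 2 n t cos θ_r = m λ.
Snell's law: 1.0 sin 25.1° = 2.137 sin θ_r → sin θ_r = 0.199, cos θ_r = 0.980.
Minimum nonzero at m = 1: t = λ / (2 n cos θ_r) = 412 / (2 × 2.137 × 0.980) = 98.4 nm.

98.4 nm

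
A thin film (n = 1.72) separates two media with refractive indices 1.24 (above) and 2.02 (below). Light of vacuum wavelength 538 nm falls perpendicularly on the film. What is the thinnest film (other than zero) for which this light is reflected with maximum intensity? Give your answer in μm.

At the upper boundary (n = 1.24 to n = 1.72) the reflected ray undergoes a half-wave phase shift.
At the lower boundary (n = 1.72 to n = 2.02) the reflected ray undergoes a half-wave phase shift.
Net: no relative phase inversion (both shifts match).
With no net inversion, constructive interference in reflection requires 2 n t = m λ.
Minimum nonzero at m = 1: t = λ / (2 n) = 538 / (2 × 1.72) = 156 nm.

0.156 μm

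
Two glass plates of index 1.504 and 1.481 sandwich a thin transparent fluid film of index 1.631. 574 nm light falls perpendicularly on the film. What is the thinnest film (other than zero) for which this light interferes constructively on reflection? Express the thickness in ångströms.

Top surface (1.504 → 1.631): reflection off a higher-index medium gives a half-wave phase shift.
Bottom surface (1.631 → 1.481): reflection off a lower-index medium gives no phase shift.
Net: one phase inversion between the two reflected rays.
So the condition for constructive reflection is 2 n t = (m + ½) λ.
Minimum at m = 0: t = λ / (4 n) = 574 / (4 × 1.631) = 88.0 nm.

880 Å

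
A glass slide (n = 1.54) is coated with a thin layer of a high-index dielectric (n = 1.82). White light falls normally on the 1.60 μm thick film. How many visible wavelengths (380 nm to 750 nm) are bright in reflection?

Top surface (1.0 → 1.82): reflection off a higher-index medium gives a half-wave phase shift.
Ray reflecting at the bottom interface goes from n = 1.82 toward n = 1.54: no phase shift.
Net: one phase inversion between the two reflected rays.
For bright reflection here: 2 n t = (m + ½) λ.
λ = 2 n t / (m + ½) = 5824 / (m + ½) nm.
m=7: 777 nm (IR); m=8: 685 nm (visible); m=9: 613 nm (visible); m=10: 555 nm (visible); m=11: 506 nm (visible); m=12: 466 nm (visible); m=13: 431 nm (visible); m=14: 402 nm (visible); m=15: 376 nm (UV).

7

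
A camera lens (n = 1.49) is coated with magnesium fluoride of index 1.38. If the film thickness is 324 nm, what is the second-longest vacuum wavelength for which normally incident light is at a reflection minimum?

Top surface (1.0 → 1.38): reflection off a higher-index medium gives a half-wave phase shift.
Bottom surface (1.38 → 1.49): reflection off a higher-index medium gives a half-wave phase shift.
Zero or two π shifts → no net half-wave offset.
So the condition for destructive reflection is 2 n t = (m + ½) λ.
λ = 2 n t / (m + ½). The second-longest wavelength is m = 1: λ = 2 × 1.38 × 324 / 1.50 = 596 nm.

596 nm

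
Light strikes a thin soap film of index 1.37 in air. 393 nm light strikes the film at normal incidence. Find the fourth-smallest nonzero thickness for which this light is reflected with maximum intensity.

At the upper boundary (n = 1.0 to n = 1.37) the reflected ray undergoes a half-wave phase shift.
Bottom surface (1.37 → 1.0): reflection off a lower-index medium gives no phase shift.
Net: one phase inversion between the two reflected rays.
With one net inversion, constructive interference in reflection requires 2 n t = (m + ½) λ.
The fourth-smallest nonzero thickness corresponds to m = 3: t = (m + ½) λ / (2 n) = 3.50 × 393 / (2 × 1.37) = 502 nm.

502 nm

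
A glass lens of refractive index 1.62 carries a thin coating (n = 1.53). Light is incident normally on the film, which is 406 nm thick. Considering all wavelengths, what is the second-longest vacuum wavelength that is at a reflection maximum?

621 nm

Top surface (1.0 → 1.53): reflection off a higher-index medium gives a half-wave phase shift.
At the lower boundary (n = 1.53 to n = 1.62) the reflected ray undergoes a half-wave phase shift.
The two reflections carry the same phase change, so no net offset.
With no net inversion, constructive interference in reflection requires 2 n t = m λ.
λ = 2 n t / m. The second-longest wavelength is m = 2: λ = 2 × 1.53 × 406 / 2.00 = 621 nm.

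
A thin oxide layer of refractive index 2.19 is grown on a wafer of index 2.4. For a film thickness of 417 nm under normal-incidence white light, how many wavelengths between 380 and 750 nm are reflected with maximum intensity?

Top surface (1.0 → 2.19): reflection off a higher-index medium gives a half-wave phase shift.
Bottom surface (2.19 → 2.4): reflection off a higher-index medium gives a half-wave phase shift.
The two reflections carry the same phase change, so no net offset.
With no net inversion, constructive interference in reflection requires 2 n t = m λ.
λ = 2 n t / m = 1826 / m nm.
m=2: 913 nm (IR); m=3: 609 nm (visible); m=4: 457 nm (visible); m=5: 365 nm (UV).

2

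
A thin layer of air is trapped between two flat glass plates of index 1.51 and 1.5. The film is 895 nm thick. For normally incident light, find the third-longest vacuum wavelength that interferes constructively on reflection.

716 nm

Top surface (1.51 → 1.0): reflection off a lower-index medium gives no phase shift.
Bottom surface (1.0 → 1.5): reflection off a higher-index medium gives a half-wave phase shift.
The two reflections differ by half a wavelength.
For bright reflection here: 2 n t = (m + ½) λ.
λ = 2 n t / (m + ½). The third-longest wavelength is m = 2: λ = 2 × 1.0 × 895 / 2.50 = 716 nm.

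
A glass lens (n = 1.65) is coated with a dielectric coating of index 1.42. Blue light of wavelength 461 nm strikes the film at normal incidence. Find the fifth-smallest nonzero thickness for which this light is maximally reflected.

812 nm

At the upper boundary (n = 1.0 to n = 1.42) the reflected ray undergoes a half-wave phase shift.
At the lower boundary (n = 1.42 to n = 1.65) the reflected ray undergoes a half-wave phase shift.
Net: no relative phase inversion (both shifts match).
With no net inversion, constructive interference in reflection requires 2 n t = m λ.
The fifth-smallest nonzero thickness corresponds to m = 5: t = m λ / (2 n) = 5.00 × 461 / (2 × 1.42) = 812 nm.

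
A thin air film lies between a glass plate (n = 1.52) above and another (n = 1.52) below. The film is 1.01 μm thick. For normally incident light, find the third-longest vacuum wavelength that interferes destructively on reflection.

Top surface (1.52 → 1.0): reflection off a lower-index medium gives no phase shift.
Ray reflecting at the bottom interface goes from n = 1.0 toward n = 1.52: a half-wave phase shift.
Exactly one π shift → a net half-wave offset.
For weak reflection here: 2 n t = m λ.
λ = 2 n t / m. The third-longest wavelength is m = 3: λ = 2 × 1.0 × 1010 / 3.00 = 673 nm.

673 nm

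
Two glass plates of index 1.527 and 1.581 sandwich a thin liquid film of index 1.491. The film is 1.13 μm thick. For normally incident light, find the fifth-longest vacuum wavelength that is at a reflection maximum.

749 nm

At the upper boundary (n = 1.527 to n = 1.491) the reflected ray undergoes no phase shift.
At the lower boundary (n = 1.491 to n = 1.581) the reflected ray undergoes a half-wave phase shift.
Exactly one π shift → a net half-wave offset.
For bright reflection here: 2 n t = (m + ½) λ.
λ = 2 n t / (m + ½). The fifth-longest wavelength is m = 4: λ = 2 × 1.491 × 1130 / 4.50 = 749 nm.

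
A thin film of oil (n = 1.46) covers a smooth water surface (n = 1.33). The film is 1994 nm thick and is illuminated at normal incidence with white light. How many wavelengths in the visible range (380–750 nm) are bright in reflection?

Ray reflecting at the top interface goes from n = 1.0 toward n = 1.46: a half-wave phase shift.
At the lower boundary (n = 1.46 to n = 1.33) the reflected ray undergoes no phase shift.
Net: one phase inversion between the two reflected rays.
So the condition for constructive reflection is 2 n t = (m + ½) λ.
λ = 2 n t / (m + ½) = 5822 / (m + ½) nm.
m=7: 776 nm (IR); m=8: 685 nm (visible); m=9: 613 nm (visible); m=10: 555 nm (visible); m=11: 506 nm (visible); m=12: 466 nm (visible); m=13: 431 nm (visible); m=14: 402 nm (visible); m=15: 376 nm (UV).

7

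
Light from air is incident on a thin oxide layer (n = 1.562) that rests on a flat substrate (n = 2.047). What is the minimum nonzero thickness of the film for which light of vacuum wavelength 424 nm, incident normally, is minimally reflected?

67.9 nm

Top surface (1.0 → 1.562): reflection off a higher-index medium gives a half-wave phase shift.
At the lower boundary (n = 1.562 to n = 2.047) the reflected ray undergoes a half-wave phase shift.
The two reflections carry the same phase change, so no net offset.
For dark reflection here: 2 n t = (m + ½) λ.
Minimum at m = 0: t = λ / (4 n) = 424 / (4 × 1.562) = 67.9 nm.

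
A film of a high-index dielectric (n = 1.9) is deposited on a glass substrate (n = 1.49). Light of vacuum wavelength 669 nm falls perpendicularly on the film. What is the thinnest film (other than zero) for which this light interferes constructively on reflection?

88.0 nm

Top surface (1.0 → 1.9): reflection off a higher-index medium gives a half-wave phase shift.
At the lower boundary (n = 1.9 to n = 1.49) the reflected ray undergoes no phase shift.
Net: one phase inversion between the two reflected rays.
With one net inversion, constructive interference in reflection requires 2 n t = (m + ½) λ.
Minimum at m = 0: t = λ / (4 n) = 669 / (4 × 1.9) = 88.0 nm.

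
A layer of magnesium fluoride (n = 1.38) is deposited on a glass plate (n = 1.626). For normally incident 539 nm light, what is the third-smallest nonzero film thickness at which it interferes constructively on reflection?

At the upper boundary (n = 1.0 to n = 1.38) the reflected ray undergoes a half-wave phase shift.
Ray reflecting at the bottom interface goes from n = 1.38 toward n = 1.626: a half-wave phase shift.
Zero or two π shifts → no net half-wave offset.
So the condition for constructive reflection is 2 n t = m λ.
The third-smallest nonzero thickness corresponds to m = 3: t = m λ / (2 n) = 3.00 × 539 / (2 × 1.38) = 586 nm.

586 nm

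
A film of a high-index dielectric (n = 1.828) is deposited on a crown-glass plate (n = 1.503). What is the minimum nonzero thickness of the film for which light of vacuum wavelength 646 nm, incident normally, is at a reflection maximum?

88.3 nm

Ray reflecting at the top interface goes from n = 1.0 toward n = 1.828: a half-wave phase shift.
Bottom surface (1.828 → 1.503): reflection off a lower-index medium gives no phase shift.
Exactly one π shift → a net half-wave offset.
For maximum reflection here: 2 n t = (m + ½) λ.
Minimum at m = 0: t = λ / (4 n) = 646 / (4 × 1.828) = 88.3 nm.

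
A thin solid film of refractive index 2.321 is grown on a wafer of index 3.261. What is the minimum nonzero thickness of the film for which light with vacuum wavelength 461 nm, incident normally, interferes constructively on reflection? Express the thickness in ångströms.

993 Å

Top surface (1.0 → 2.321): reflection off a higher-index medium gives a half-wave phase shift.
At the lower boundary (n = 2.321 to n = 3.261) the reflected ray undergoes a half-wave phase shift.
Net: no relative phase inversion (both shifts match).
So the condition for constructive reflection is 2 n t = m λ.
Minimum nonzero at m = 1: t = λ / (2 n) = 461 / (2 × 2.321) = 99.3 nm.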